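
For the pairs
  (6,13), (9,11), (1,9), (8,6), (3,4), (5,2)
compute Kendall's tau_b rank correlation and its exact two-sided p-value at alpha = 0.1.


Step 1: Enumerate the 15 unordered pairs (i,j) with i<j and classify each by sign(x_j-x_i) * sign(y_j-y_i).
  (1,2):dx=+3,dy=-2->D; (1,3):dx=-5,dy=-4->C; (1,4):dx=+2,dy=-7->D; (1,5):dx=-3,dy=-9->C
  (1,6):dx=-1,dy=-11->C; (2,3):dx=-8,dy=-2->C; (2,4):dx=-1,dy=-5->C; (2,5):dx=-6,dy=-7->C
  (2,6):dx=-4,dy=-9->C; (3,4):dx=+7,dy=-3->D; (3,5):dx=+2,dy=-5->D; (3,6):dx=+4,dy=-7->D
  (4,5):dx=-5,dy=-2->C; (4,6):dx=-3,dy=-4->C; (5,6):dx=+2,dy=-2->D
Step 2: C = 9, D = 6, total pairs = 15.
Step 3: tau = (C - D)/(n(n-1)/2) = (9 - 6)/15 = 0.200000.
Step 4: Exact two-sided p-value (enumerate n! = 720 permutations of y under H0): p = 0.719444.
Step 5: alpha = 0.1. fail to reject H0.

tau_b = 0.2000 (C=9, D=6), p = 0.719444, fail to reject H0.


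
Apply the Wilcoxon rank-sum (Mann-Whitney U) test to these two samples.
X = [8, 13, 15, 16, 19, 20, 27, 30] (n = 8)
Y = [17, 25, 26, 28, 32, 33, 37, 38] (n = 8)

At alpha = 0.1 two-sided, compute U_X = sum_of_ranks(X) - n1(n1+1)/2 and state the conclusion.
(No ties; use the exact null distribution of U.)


Step 1: Combine and sort all 16 observations; assign midranks.
sorted (value, group): (8,X), (13,X), (15,X), (16,X), (17,Y), (19,X), (20,X), (25,Y), (26,Y), (27,X), (28,Y), (30,X), (32,Y), (33,Y), (37,Y), (38,Y)
ranks: 8->1, 13->2, 15->3, 16->4, 17->5, 19->6, 20->7, 25->8, 26->9, 27->10, 28->11, 30->12, 32->13, 33->14, 37->15, 38->16
Step 2: Rank sum for X: R1 = 1 + 2 + 3 + 4 + 6 + 7 + 10 + 12 = 45.
Step 3: U_X = R1 - n1(n1+1)/2 = 45 - 8*9/2 = 45 - 36 = 9.
       U_Y = n1*n2 - U_X = 64 - 9 = 55.
Step 4: No ties, so the exact null distribution of U (based on enumerating the C(16,8) = 12870 equally likely rank assignments) gives the two-sided p-value.
Step 5: p-value = 0.014763; compare to alpha = 0.1. reject H0.

U_X = 9, p = 0.014763, reject H0 at alpha = 0.1.


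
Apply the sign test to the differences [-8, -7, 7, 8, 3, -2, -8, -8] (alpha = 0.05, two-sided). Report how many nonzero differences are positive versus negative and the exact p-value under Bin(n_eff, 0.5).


Step 1: Discard zero differences. Original n = 8; n_eff = number of nonzero differences = 8.
Nonzero differences (with sign): -8, -7, +7, +8, +3, -2, -8, -8
Step 2: Count signs: positive = 3, negative = 5.
Step 3: Under H0: P(positive) = 0.5, so the number of positives S ~ Bin(8, 0.5).
Step 4: Two-sided exact p-value = sum of Bin(8,0.5) probabilities at or below the observed probability = 0.726562.
Step 5: alpha = 0.05. fail to reject H0.

n_eff = 8, pos = 3, neg = 5, p = 0.726562, fail to reject H0.


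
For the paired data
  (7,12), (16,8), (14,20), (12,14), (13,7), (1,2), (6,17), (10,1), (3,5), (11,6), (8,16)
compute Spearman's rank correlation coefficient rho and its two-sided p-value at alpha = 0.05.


Step 1: Rank x and y separately (midranks; no ties here).
rank(x): 7->4, 16->11, 14->10, 12->8, 13->9, 1->1, 6->3, 10->6, 3->2, 11->7, 8->5
rank(y): 12->7, 8->6, 20->11, 14->8, 7->5, 2->2, 17->10, 1->1, 5->3, 6->4, 16->9
Step 2: d_i = R_x(i) - R_y(i); compute d_i^2.
  (4-7)^2=9, (11-6)^2=25, (10-11)^2=1, (8-8)^2=0, (9-5)^2=16, (1-2)^2=1, (3-10)^2=49, (6-1)^2=25, (2-3)^2=1, (7-4)^2=9, (5-9)^2=16
sum(d^2) = 152.
Step 3: rho = 1 - 6*152 / (11*(11^2 - 1)) = 1 - 912/1320 = 0.309091.
Step 4: Under H0, t = rho * sqrt((n-2)/(1-rho^2)) = 0.9750 ~ t(9).
Step 5: Two-sided p-value from the t-distribution with 9 df = 0.355028.
Step 6: alpha = 0.05. fail to reject H0.

rho = 0.3091, p = 0.355028, fail to reject H0 at alpha = 0.05.


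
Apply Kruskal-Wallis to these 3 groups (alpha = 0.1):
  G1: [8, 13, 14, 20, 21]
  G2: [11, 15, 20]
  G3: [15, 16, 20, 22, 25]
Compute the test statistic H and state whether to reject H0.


Step 1: Combine all N = 13 observations and assign midranks.
sorted (value, group, rank): (8,G1,1), (11,G2,2), (13,G1,3), (14,G1,4), (15,G2,5.5), (15,G3,5.5), (16,G3,7), (20,G1,9), (20,G2,9), (20,G3,9), (21,G1,11), (22,G3,12), (25,G3,13)
Step 2: Sum ranks within each group.
R_1 = 28 (n_1 = 5)
R_2 = 16.5 (n_2 = 3)
R_3 = 46.5 (n_3 = 5)
Step 3: H = 12/(N(N+1)) * sum(R_i^2/n_i) - 3(N+1)
     = 12/(13*14) * (28^2/5 + 16.5^2/3 + 46.5^2/5) - 3*14
     = 0.065934 * 680 - 42
     = 2.835165.
Step 4: Ties present; correction factor C = 1 - 30/(13^3 - 13) = 0.986264. Corrected H = 2.835165 / 0.986264 = 2.874652.
Step 5: Under H0, H ~ chi^2(2); p-value = 0.237562.
Step 6: alpha = 0.1. fail to reject H0.

H = 2.8747, df = 2, p = 0.237562, fail to reject H0.


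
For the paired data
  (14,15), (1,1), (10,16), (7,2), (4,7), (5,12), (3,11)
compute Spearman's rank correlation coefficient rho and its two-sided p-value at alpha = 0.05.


Step 1: Rank x and y separately (midranks; no ties here).
rank(x): 14->7, 1->1, 10->6, 7->5, 4->3, 5->4, 3->2
rank(y): 15->6, 1->1, 16->7, 2->2, 7->3, 12->5, 11->4
Step 2: d_i = R_x(i) - R_y(i); compute d_i^2.
  (7-6)^2=1, (1-1)^2=0, (6-7)^2=1, (5-2)^2=9, (3-3)^2=0, (4-5)^2=1, (2-4)^2=4
sum(d^2) = 16.
Step 3: rho = 1 - 6*16 / (7*(7^2 - 1)) = 1 - 96/336 = 0.714286.
Step 4: Under H0, t = rho * sqrt((n-2)/(1-rho^2)) = 2.2822 ~ t(5).
Step 5: Two-sided p-value from the t-distribution with 5 df = 0.071344.
Step 6: alpha = 0.05. fail to reject H0.

rho = 0.7143, p = 0.071344, fail to reject H0 at alpha = 0.05.


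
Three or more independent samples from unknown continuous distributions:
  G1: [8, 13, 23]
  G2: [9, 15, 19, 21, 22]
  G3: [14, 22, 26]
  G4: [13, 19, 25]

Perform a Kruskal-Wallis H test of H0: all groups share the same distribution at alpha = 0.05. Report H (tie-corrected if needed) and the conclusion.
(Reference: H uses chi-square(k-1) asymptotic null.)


Step 1: Combine all N = 14 observations and assign midranks.
sorted (value, group, rank): (8,G1,1), (9,G2,2), (13,G1,3.5), (13,G4,3.5), (14,G3,5), (15,G2,6), (19,G2,7.5), (19,G4,7.5), (21,G2,9), (22,G2,10.5), (22,G3,10.5), (23,G1,12), (25,G4,13), (26,G3,14)
Step 2: Sum ranks within each group.
R_1 = 16.5 (n_1 = 3)
R_2 = 35 (n_2 = 5)
R_3 = 29.5 (n_3 = 3)
R_4 = 24 (n_4 = 3)
Step 3: H = 12/(N(N+1)) * sum(R_i^2/n_i) - 3(N+1)
     = 12/(14*15) * (16.5^2/3 + 35^2/5 + 29.5^2/3 + 24^2/3) - 3*15
     = 0.057143 * 817.833 - 45
     = 1.733333.
Step 4: Ties present; correction factor C = 1 - 18/(14^3 - 14) = 0.993407. Corrected H = 1.733333 / 0.993407 = 1.744838.
Step 5: Under H0, H ~ chi^2(3); p-value = 0.627012.
Step 6: alpha = 0.05. fail to reject H0.

H = 1.7448, df = 3, p = 0.627012, fail to reject H0.


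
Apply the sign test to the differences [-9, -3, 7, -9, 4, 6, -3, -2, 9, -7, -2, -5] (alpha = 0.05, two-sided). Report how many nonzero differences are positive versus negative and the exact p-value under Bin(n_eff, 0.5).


Step 1: Discard zero differences. Original n = 12; n_eff = number of nonzero differences = 12.
Nonzero differences (with sign): -9, -3, +7, -9, +4, +6, -3, -2, +9, -7, -2, -5
Step 2: Count signs: positive = 4, negative = 8.
Step 3: Under H0: P(positive) = 0.5, so the number of positives S ~ Bin(12, 0.5).
Step 4: Two-sided exact p-value = sum of Bin(12,0.5) probabilities at or below the observed probability = 0.387695.
Step 5: alpha = 0.05. fail to reject H0.

n_eff = 12, pos = 4, neg = 8, p = 0.387695, fail to reject H0.


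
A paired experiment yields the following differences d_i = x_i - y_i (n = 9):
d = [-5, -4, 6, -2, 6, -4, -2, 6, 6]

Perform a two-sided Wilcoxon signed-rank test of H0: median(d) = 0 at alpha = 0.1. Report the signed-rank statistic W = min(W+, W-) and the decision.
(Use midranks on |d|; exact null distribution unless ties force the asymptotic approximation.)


Step 1: Drop any zero differences (none here) and take |d_i|.
|d| = [5, 4, 6, 2, 6, 4, 2, 6, 6]
Step 2: Midrank |d_i| (ties get averaged ranks).
ranks: |5|->5, |4|->3.5, |6|->7.5, |2|->1.5, |6|->7.5, |4|->3.5, |2|->1.5, |6|->7.5, |6|->7.5
Step 3: Attach original signs; sum ranks with positive sign and with negative sign.
W+ = 7.5 + 7.5 + 7.5 + 7.5 = 30
W- = 5 + 3.5 + 1.5 + 3.5 + 1.5 = 15
(Check: W+ + W- = 45 should equal n(n+1)/2 = 45.)
Step 4: Test statistic W = min(W+, W-) = 15.
Step 5: Ties in |d|, so use the tie-corrected normal approximation.
        E[W] = n(n+1)/4 = 9*10/4 = 22.5.
        Tie groups: |d|=2 (t=2), |d|=4 (t=2), |d|=6 (t=4); sum(t^3 - t) = 72.
        Var[W] = n(n+1)(2n+1)/24 - sum(t^3-t)/48 = 1710/24 - 72/48 = 69.75.
        z = (W - E[W]) / sqrt(Var[W]) = (15 - 22.5) / 8.3516 = -0.8980.
        Two-sided p = 2*Phi(z) = 0.369171.
Step 6: alpha = 0.1. fail to reject H0.

W+ = 30, W- = 15, W = min = 15, p = 0.369171, fail to reject H0.


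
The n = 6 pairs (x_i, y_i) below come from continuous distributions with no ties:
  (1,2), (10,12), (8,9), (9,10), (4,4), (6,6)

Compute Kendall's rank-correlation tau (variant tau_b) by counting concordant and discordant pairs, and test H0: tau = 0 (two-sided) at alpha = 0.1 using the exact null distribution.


Step 1: Enumerate the 15 unordered pairs (i,j) with i<j and classify each by sign(x_j-x_i) * sign(y_j-y_i).
  (1,2):dx=+9,dy=+10->C; (1,3):dx=+7,dy=+7->C; (1,4):dx=+8,dy=+8->C; (1,5):dx=+3,dy=+2->C
  (1,6):dx=+5,dy=+4->C; (2,3):dx=-2,dy=-3->C; (2,4):dx=-1,dy=-2->C; (2,5):dx=-6,dy=-8->C
  (2,6):dx=-4,dy=-6->C; (3,4):dx=+1,dy=+1->C; (3,5):dx=-4,dy=-5->C; (3,6):dx=-2,dy=-3->C
  (4,5):dx=-5,dy=-6->C; (4,6):dx=-3,dy=-4->C; (5,6):dx=+2,dy=+2->C
Step 2: C = 15, D = 0, total pairs = 15.
Step 3: tau = (C - D)/(n(n-1)/2) = (15 - 0)/15 = 1.000000.
Step 4: Exact two-sided p-value (enumerate n! = 720 permutations of y under H0): p = 0.002778.
Step 5: alpha = 0.1. reject H0.

tau_b = 1.0000 (C=15, D=0), p = 0.002778, reject H0.


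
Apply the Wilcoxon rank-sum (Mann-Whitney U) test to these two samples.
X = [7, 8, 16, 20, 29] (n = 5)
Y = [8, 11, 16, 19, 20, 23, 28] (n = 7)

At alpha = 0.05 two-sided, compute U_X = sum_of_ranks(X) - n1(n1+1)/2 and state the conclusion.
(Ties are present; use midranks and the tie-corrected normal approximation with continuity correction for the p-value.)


Step 1: Combine and sort all 12 observations; assign midranks.
sorted (value, group): (7,X), (8,X), (8,Y), (11,Y), (16,X), (16,Y), (19,Y), (20,X), (20,Y), (23,Y), (28,Y), (29,X)
ranks: 7->1, 8->2.5, 8->2.5, 11->4, 16->5.5, 16->5.5, 19->7, 20->8.5, 20->8.5, 23->10, 28->11, 29->12
Step 2: Rank sum for X: R1 = 1 + 2.5 + 5.5 + 8.5 + 12 = 29.5.
Step 3: U_X = R1 - n1(n1+1)/2 = 29.5 - 5*6/2 = 29.5 - 15 = 14.5.
       U_Y = n1*n2 - U_X = 35 - 14.5 = 20.5.
Step 4: Ties are present, so use the tie-corrected normal approximation (with continuity correction) for the p-value.
Step 5: p-value = 0.683167; compare to alpha = 0.05. fail to reject H0.

U_X = 14.5, p = 0.683167, fail to reject H0 at alpha = 0.05.


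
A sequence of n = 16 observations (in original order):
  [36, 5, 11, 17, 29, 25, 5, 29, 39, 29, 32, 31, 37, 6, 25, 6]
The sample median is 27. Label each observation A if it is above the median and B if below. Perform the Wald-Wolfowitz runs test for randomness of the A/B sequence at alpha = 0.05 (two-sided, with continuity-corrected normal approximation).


Step 1: Compute median = 27; label A = above, B = below.
Labels in order: ABBBABBAAAAAABBB  (n_A = 8, n_B = 8)
Step 2: Count runs R = 6.
Step 3: Under H0 (random ordering), E[R] = 2*n_A*n_B/(n_A+n_B) + 1 = 2*8*8/16 + 1 = 9.0000.
        Var[R] = 2*n_A*n_B*(2*n_A*n_B - n_A - n_B) / ((n_A+n_B)^2 * (n_A+n_B-1)) = 14336/3840 = 3.7333.
        SD[R] = 1.9322.
Step 4: Continuity-corrected z = (R + 0.5 - E[R]) / SD[R] = (6 + 0.5 - 9.0000) / 1.9322 = -1.2939.
Step 5: Two-sided p-value via normal approximation = 2*(1 - Phi(|z|)) = 0.195709.
Step 6: alpha = 0.05. fail to reject H0.

R = 6, z = -1.2939, p = 0.195709, fail to reject H0.


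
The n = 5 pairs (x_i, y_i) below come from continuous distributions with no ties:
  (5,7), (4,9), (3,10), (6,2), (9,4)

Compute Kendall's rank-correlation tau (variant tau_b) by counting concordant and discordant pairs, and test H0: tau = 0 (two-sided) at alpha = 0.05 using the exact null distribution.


Step 1: Enumerate the 10 unordered pairs (i,j) with i<j and classify each by sign(x_j-x_i) * sign(y_j-y_i).
  (1,2):dx=-1,dy=+2->D; (1,3):dx=-2,dy=+3->D; (1,4):dx=+1,dy=-5->D; (1,5):dx=+4,dy=-3->D
  (2,3):dx=-1,dy=+1->D; (2,4):dx=+2,dy=-7->D; (2,5):dx=+5,dy=-5->D; (3,4):dx=+3,dy=-8->D
  (3,5):dx=+6,dy=-6->D; (4,5):dx=+3,dy=+2->C
Step 2: C = 1, D = 9, total pairs = 10.
Step 3: tau = (C - D)/(n(n-1)/2) = (1 - 9)/10 = -0.800000.
Step 4: Exact two-sided p-value (enumerate n! = 120 permutations of y under H0): p = 0.083333.
Step 5: alpha = 0.05. fail to reject H0.

tau_b = -0.8000 (C=1, D=9), p = 0.083333, fail to reject H0.


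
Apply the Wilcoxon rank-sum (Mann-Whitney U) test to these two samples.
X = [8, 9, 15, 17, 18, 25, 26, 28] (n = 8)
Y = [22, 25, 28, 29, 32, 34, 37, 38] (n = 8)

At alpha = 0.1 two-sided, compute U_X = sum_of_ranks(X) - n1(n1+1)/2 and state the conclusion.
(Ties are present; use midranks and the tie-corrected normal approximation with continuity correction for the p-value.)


Step 1: Combine and sort all 16 observations; assign midranks.
sorted (value, group): (8,X), (9,X), (15,X), (17,X), (18,X), (22,Y), (25,X), (25,Y), (26,X), (28,X), (28,Y), (29,Y), (32,Y), (34,Y), (37,Y), (38,Y)
ranks: 8->1, 9->2, 15->3, 17->4, 18->5, 22->6, 25->7.5, 25->7.5, 26->9, 28->10.5, 28->10.5, 29->12, 32->13, 34->14, 37->15, 38->16
Step 2: Rank sum for X: R1 = 1 + 2 + 3 + 4 + 5 + 7.5 + 9 + 10.5 = 42.
Step 3: U_X = R1 - n1(n1+1)/2 = 42 - 8*9/2 = 42 - 36 = 6.
       U_Y = n1*n2 - U_X = 64 - 6 = 58.
Step 4: Ties are present, so use the tie-corrected normal approximation (with continuity correction) for the p-value.
Step 5: p-value = 0.007319; compare to alpha = 0.1. reject H0.

U_X = 6, p = 0.007319, reject H0 at alpha = 0.1.


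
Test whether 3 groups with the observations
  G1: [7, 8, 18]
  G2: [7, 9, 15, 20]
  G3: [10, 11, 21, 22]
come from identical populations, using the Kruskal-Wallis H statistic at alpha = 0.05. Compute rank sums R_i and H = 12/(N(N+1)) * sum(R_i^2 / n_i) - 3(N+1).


Step 1: Combine all N = 11 observations and assign midranks.
sorted (value, group, rank): (7,G1,1.5), (7,G2,1.5), (8,G1,3), (9,G2,4), (10,G3,5), (11,G3,6), (15,G2,7), (18,G1,8), (20,G2,9), (21,G3,10), (22,G3,11)
Step 2: Sum ranks within each group.
R_1 = 12.5 (n_1 = 3)
R_2 = 21.5 (n_2 = 4)
R_3 = 32 (n_3 = 4)
Step 3: H = 12/(N(N+1)) * sum(R_i^2/n_i) - 3(N+1)
     = 12/(11*12) * (12.5^2/3 + 21.5^2/4 + 32^2/4) - 3*12
     = 0.090909 * 423.646 - 36
     = 2.513258.
Step 4: Ties present; correction factor C = 1 - 6/(11^3 - 11) = 0.995455. Corrected H = 2.513258 / 0.995455 = 2.524734.
Step 5: Under H0, H ~ chi^2(2); p-value = 0.282983.
Step 6: alpha = 0.05. fail to reject H0.

H = 2.5247, df = 2, p = 0.282983, fail to reject H0.


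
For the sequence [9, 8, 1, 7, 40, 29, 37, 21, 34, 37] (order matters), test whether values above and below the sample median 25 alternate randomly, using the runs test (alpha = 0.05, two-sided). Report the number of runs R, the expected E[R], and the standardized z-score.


Step 1: Compute median = 25; label A = above, B = below.
Labels in order: BBBBAAABAA  (n_A = 5, n_B = 5)
Step 2: Count runs R = 4.
Step 3: Under H0 (random ordering), E[R] = 2*n_A*n_B/(n_A+n_B) + 1 = 2*5*5/10 + 1 = 6.0000.
        Var[R] = 2*n_A*n_B*(2*n_A*n_B - n_A - n_B) / ((n_A+n_B)^2 * (n_A+n_B-1)) = 2000/900 = 2.2222.
        SD[R] = 1.4907.
Step 4: Continuity-corrected z = (R + 0.5 - E[R]) / SD[R] = (4 + 0.5 - 6.0000) / 1.4907 = -1.0062.
Step 5: Two-sided p-value via normal approximation = 2*(1 - Phi(|z|)) = 0.314305.
Step 6: alpha = 0.05. fail to reject H0.

R = 4, z = -1.0062, p = 0.314305, fail to reject H0.


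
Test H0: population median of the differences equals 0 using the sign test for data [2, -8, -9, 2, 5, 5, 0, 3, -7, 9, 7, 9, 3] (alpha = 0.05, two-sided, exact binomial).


Step 1: Discard zero differences. Original n = 13; n_eff = number of nonzero differences = 12.
Nonzero differences (with sign): +2, -8, -9, +2, +5, +5, +3, -7, +9, +7, +9, +3
Step 2: Count signs: positive = 9, negative = 3.
Step 3: Under H0: P(positive) = 0.5, so the number of positives S ~ Bin(12, 0.5).
Step 4: Two-sided exact p-value = sum of Bin(12,0.5) probabilities at or below the observed probability = 0.145996.
Step 5: alpha = 0.05. fail to reject H0.

n_eff = 12, pos = 9, neg = 3, p = 0.145996, fail to reject H0.


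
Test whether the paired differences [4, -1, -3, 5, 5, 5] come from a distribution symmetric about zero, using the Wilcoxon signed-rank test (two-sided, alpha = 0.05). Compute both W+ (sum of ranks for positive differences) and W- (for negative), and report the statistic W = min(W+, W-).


Step 1: Drop any zero differences (none here) and take |d_i|.
|d| = [4, 1, 3, 5, 5, 5]
Step 2: Midrank |d_i| (ties get averaged ranks).
ranks: |4|->3, |1|->1, |3|->2, |5|->5, |5|->5, |5|->5
Step 3: Attach original signs; sum ranks with positive sign and with negative sign.
W+ = 3 + 5 + 5 + 5 = 18
W- = 1 + 2 = 3
(Check: W+ + W- = 21 should equal n(n+1)/2 = 21.)
Step 4: Test statistic W = min(W+, W-) = 3.
Step 5: Ties in |d|, so use the tie-corrected normal approximation.
        E[W] = n(n+1)/4 = 6*7/4 = 10.5.
        Tie groups: |d|=5 (t=3); sum(t^3 - t) = 24.
        Var[W] = n(n+1)(2n+1)/24 - sum(t^3-t)/48 = 546/24 - 24/48 = 22.25.
        z = (W - E[W]) / sqrt(Var[W]) = (3 - 10.5) / 4.7170 = -1.5900.
        Two-sided p = 2*Phi(z) = 0.111836.
Step 6: alpha = 0.05. fail to reject H0.

W+ = 18, W- = 3, W = min = 3, p = 0.111836, fail to reject H0.


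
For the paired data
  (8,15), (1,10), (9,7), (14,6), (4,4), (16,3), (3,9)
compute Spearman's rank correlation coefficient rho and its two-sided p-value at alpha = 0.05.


Step 1: Rank x and y separately (midranks; no ties here).
rank(x): 8->4, 1->1, 9->5, 14->6, 4->3, 16->7, 3->2
rank(y): 15->7, 10->6, 7->4, 6->3, 4->2, 3->1, 9->5
Step 2: d_i = R_x(i) - R_y(i); compute d_i^2.
  (4-7)^2=9, (1-6)^2=25, (5-4)^2=1, (6-3)^2=9, (3-2)^2=1, (7-1)^2=36, (2-5)^2=9
sum(d^2) = 90.
Step 3: rho = 1 - 6*90 / (7*(7^2 - 1)) = 1 - 540/336 = -0.607143.
Step 4: Under H0, t = rho * sqrt((n-2)/(1-rho^2)) = -1.7086 ~ t(5).
Step 5: Two-sided p-value from the t-distribution with 5 df = 0.148231.
Step 6: alpha = 0.05. fail to reject H0.

rho = -0.6071, p = 0.148231, fail to reject H0 at alpha = 0.05.


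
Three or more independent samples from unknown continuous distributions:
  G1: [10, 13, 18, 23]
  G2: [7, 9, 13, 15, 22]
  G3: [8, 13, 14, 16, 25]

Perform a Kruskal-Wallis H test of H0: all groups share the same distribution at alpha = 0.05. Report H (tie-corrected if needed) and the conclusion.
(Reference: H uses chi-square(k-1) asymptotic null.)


Step 1: Combine all N = 14 observations and assign midranks.
sorted (value, group, rank): (7,G2,1), (8,G3,2), (9,G2,3), (10,G1,4), (13,G1,6), (13,G2,6), (13,G3,6), (14,G3,8), (15,G2,9), (16,G3,10), (18,G1,11), (22,G2,12), (23,G1,13), (25,G3,14)
Step 2: Sum ranks within each group.
R_1 = 34 (n_1 = 4)
R_2 = 31 (n_2 = 5)
R_3 = 40 (n_3 = 5)
Step 3: H = 12/(N(N+1)) * sum(R_i^2/n_i) - 3(N+1)
     = 12/(14*15) * (34^2/4 + 31^2/5 + 40^2/5) - 3*15
     = 0.057143 * 801.2 - 45
     = 0.782857.
Step 4: Ties present; correction factor C = 1 - 24/(14^3 - 14) = 0.991209. Corrected H = 0.782857 / 0.991209 = 0.789800.
Step 5: Under H0, H ~ chi^2(2); p-value = 0.673747.
Step 6: alpha = 0.05. fail to reject H0.

H = 0.7898, df = 2, p = 0.673747, fail to reject H0.


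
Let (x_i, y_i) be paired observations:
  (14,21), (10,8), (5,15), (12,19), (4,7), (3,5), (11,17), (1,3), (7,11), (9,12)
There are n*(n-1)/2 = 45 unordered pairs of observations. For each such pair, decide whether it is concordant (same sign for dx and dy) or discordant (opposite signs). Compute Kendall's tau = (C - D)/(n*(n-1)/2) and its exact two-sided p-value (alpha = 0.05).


Step 1: Enumerate the 45 unordered pairs (i,j) with i<j and classify each by sign(x_j-x_i) * sign(y_j-y_i).
  (1,2):dx=-4,dy=-13->C; (1,3):dx=-9,dy=-6->C; (1,4):dx=-2,dy=-2->C; (1,5):dx=-10,dy=-14->C
  (1,6):dx=-11,dy=-16->C; (1,7):dx=-3,dy=-4->C; (1,8):dx=-13,dy=-18->C; (1,9):dx=-7,dy=-10->C
  (1,10):dx=-5,dy=-9->C; (2,3):dx=-5,dy=+7->D; (2,4):dx=+2,dy=+11->C; (2,5):dx=-6,dy=-1->C
  (2,6):dx=-7,dy=-3->C; (2,7):dx=+1,dy=+9->C; (2,8):dx=-9,dy=-5->C; (2,9):dx=-3,dy=+3->D
  (2,10):dx=-1,dy=+4->D; (3,4):dx=+7,dy=+4->C; (3,5):dx=-1,dy=-8->C; (3,6):dx=-2,dy=-10->C
  (3,7):dx=+6,dy=+2->C; (3,8):dx=-4,dy=-12->C; (3,9):dx=+2,dy=-4->D; (3,10):dx=+4,dy=-3->D
  (4,5):dx=-8,dy=-12->C; (4,6):dx=-9,dy=-14->C; (4,7):dx=-1,dy=-2->C; (4,8):dx=-11,dy=-16->C
  (4,9):dx=-5,dy=-8->C; (4,10):dx=-3,dy=-7->C; (5,6):dx=-1,dy=-2->C; (5,7):dx=+7,dy=+10->C
  (5,8):dx=-3,dy=-4->C; (5,9):dx=+3,dy=+4->C; (5,10):dx=+5,dy=+5->C; (6,7):dx=+8,dy=+12->C
  (6,8):dx=-2,dy=-2->C; (6,9):dx=+4,dy=+6->C; (6,10):dx=+6,dy=+7->C; (7,8):dx=-10,dy=-14->C
  (7,9):dx=-4,dy=-6->C; (7,10):dx=-2,dy=-5->C; (8,9):dx=+6,dy=+8->C; (8,10):dx=+8,dy=+9->C
  (9,10):dx=+2,dy=+1->C
Step 2: C = 40, D = 5, total pairs = 45.
Step 3: tau = (C - D)/(n(n-1)/2) = (40 - 5)/45 = 0.777778.
Step 4: Exact two-sided p-value (enumerate n! = 3628800 permutations of y under H0): p = 0.000946.
Step 5: alpha = 0.05. reject H0.

tau_b = 0.7778 (C=40, D=5), p = 0.000946, reject H0.


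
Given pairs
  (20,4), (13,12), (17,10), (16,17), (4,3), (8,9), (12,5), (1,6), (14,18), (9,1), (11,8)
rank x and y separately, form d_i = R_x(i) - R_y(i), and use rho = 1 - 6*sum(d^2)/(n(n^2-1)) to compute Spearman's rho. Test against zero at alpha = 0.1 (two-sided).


Step 1: Rank x and y separately (midranks; no ties here).
rank(x): 20->11, 13->7, 17->10, 16->9, 4->2, 8->3, 12->6, 1->1, 14->8, 9->4, 11->5
rank(y): 4->3, 12->9, 10->8, 17->10, 3->2, 9->7, 5->4, 6->5, 18->11, 1->1, 8->6
Step 2: d_i = R_x(i) - R_y(i); compute d_i^2.
  (11-3)^2=64, (7-9)^2=4, (10-8)^2=4, (9-10)^2=1, (2-2)^2=0, (3-7)^2=16, (6-4)^2=4, (1-5)^2=16, (8-11)^2=9, (4-1)^2=9, (5-6)^2=1
sum(d^2) = 128.
Step 3: rho = 1 - 6*128 / (11*(11^2 - 1)) = 1 - 768/1320 = 0.418182.
Step 4: Under H0, t = rho * sqrt((n-2)/(1-rho^2)) = 1.3811 ~ t(9).
Step 5: Two-sided p-value from the t-distribution with 9 df = 0.200570.
Step 6: alpha = 0.1. fail to reject H0.

rho = 0.4182, p = 0.200570, fail to reject H0 at alpha = 0.1.


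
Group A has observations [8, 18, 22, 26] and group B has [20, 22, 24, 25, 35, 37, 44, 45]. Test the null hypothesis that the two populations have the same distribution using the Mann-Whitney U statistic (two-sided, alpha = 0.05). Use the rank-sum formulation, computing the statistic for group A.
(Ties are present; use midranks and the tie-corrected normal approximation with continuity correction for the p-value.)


Step 1: Combine and sort all 12 observations; assign midranks.
sorted (value, group): (8,X), (18,X), (20,Y), (22,X), (22,Y), (24,Y), (25,Y), (26,X), (35,Y), (37,Y), (44,Y), (45,Y)
ranks: 8->1, 18->2, 20->3, 22->4.5, 22->4.5, 24->6, 25->7, 26->8, 35->9, 37->10, 44->11, 45->12
Step 2: Rank sum for X: R1 = 1 + 2 + 4.5 + 8 = 15.5.
Step 3: U_X = R1 - n1(n1+1)/2 = 15.5 - 4*5/2 = 15.5 - 10 = 5.5.
       U_Y = n1*n2 - U_X = 32 - 5.5 = 26.5.
Step 4: Ties are present, so use the tie-corrected normal approximation (with continuity correction) for the p-value.
Step 5: p-value = 0.088869; compare to alpha = 0.05. fail to reject H0.

U_X = 5.5, p = 0.088869, fail to reject H0 at alpha = 0.05.


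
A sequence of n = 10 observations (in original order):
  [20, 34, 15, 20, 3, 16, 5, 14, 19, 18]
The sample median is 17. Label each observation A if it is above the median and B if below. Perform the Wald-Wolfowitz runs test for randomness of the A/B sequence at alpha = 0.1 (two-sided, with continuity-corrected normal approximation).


Step 1: Compute median = 17; label A = above, B = below.
Labels in order: AABABBBBAA  (n_A = 5, n_B = 5)
Step 2: Count runs R = 5.
Step 3: Under H0 (random ordering), E[R] = 2*n_A*n_B/(n_A+n_B) + 1 = 2*5*5/10 + 1 = 6.0000.
        Var[R] = 2*n_A*n_B*(2*n_A*n_B - n_A - n_B) / ((n_A+n_B)^2 * (n_A+n_B-1)) = 2000/900 = 2.2222.
        SD[R] = 1.4907.
Step 4: Continuity-corrected z = (R + 0.5 - E[R]) / SD[R] = (5 + 0.5 - 6.0000) / 1.4907 = -0.3354.
Step 5: Two-sided p-value via normal approximation = 2*(1 - Phi(|z|)) = 0.737316.
Step 6: alpha = 0.1. fail to reject H0.

R = 5, z = -0.3354, p = 0.737316, fail to reject H0.


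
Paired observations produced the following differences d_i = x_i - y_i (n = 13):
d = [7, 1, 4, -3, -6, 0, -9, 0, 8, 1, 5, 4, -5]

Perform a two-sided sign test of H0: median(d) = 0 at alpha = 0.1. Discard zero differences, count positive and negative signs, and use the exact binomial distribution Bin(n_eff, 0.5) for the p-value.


Step 1: Discard zero differences. Original n = 13; n_eff = number of nonzero differences = 11.
Nonzero differences (with sign): +7, +1, +4, -3, -6, -9, +8, +1, +5, +4, -5
Step 2: Count signs: positive = 7, negative = 4.
Step 3: Under H0: P(positive) = 0.5, so the number of positives S ~ Bin(11, 0.5).
Step 4: Two-sided exact p-value = sum of Bin(11,0.5) probabilities at or below the observed probability = 0.548828.
Step 5: alpha = 0.1. fail to reject H0.

n_eff = 11, pos = 7, neg = 4, p = 0.548828, fail to reject H0.


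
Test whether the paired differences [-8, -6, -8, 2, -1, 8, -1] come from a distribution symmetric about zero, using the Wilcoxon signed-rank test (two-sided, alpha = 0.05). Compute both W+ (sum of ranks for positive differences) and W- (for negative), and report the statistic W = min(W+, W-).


Step 1: Drop any zero differences (none here) and take |d_i|.
|d| = [8, 6, 8, 2, 1, 8, 1]
Step 2: Midrank |d_i| (ties get averaged ranks).
ranks: |8|->6, |6|->4, |8|->6, |2|->3, |1|->1.5, |8|->6, |1|->1.5
Step 3: Attach original signs; sum ranks with positive sign and with negative sign.
W+ = 3 + 6 = 9
W- = 6 + 4 + 6 + 1.5 + 1.5 = 19
(Check: W+ + W- = 28 should equal n(n+1)/2 = 28.)
Step 4: Test statistic W = min(W+, W-) = 9.
Step 5: Ties in |d|, so use the tie-corrected normal approximation.
        E[W] = n(n+1)/4 = 7*8/4 = 14.
        Tie groups: |d|=1 (t=2), |d|=8 (t=3); sum(t^3 - t) = 30.
        Var[W] = n(n+1)(2n+1)/24 - sum(t^3-t)/48 = 840/24 - 30/48 = 34.375.
        z = (W - E[W]) / sqrt(Var[W]) = (9 - 14) / 5.8630 = -0.8528.
        Two-sided p = 2*Phi(z) = 0.393769.
Step 6: alpha = 0.05. fail to reject H0.

W+ = 9, W- = 19, W = min = 9, p = 0.393769, fail to reject H0.


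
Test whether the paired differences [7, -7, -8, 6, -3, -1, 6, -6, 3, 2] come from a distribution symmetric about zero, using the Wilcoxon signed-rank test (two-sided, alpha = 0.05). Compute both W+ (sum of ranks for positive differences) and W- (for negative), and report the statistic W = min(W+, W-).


Step 1: Drop any zero differences (none here) and take |d_i|.
|d| = [7, 7, 8, 6, 3, 1, 6, 6, 3, 2]
Step 2: Midrank |d_i| (ties get averaged ranks).
ranks: |7|->8.5, |7|->8.5, |8|->10, |6|->6, |3|->3.5, |1|->1, |6|->6, |6|->6, |3|->3.5, |2|->2
Step 3: Attach original signs; sum ranks with positive sign and with negative sign.
W+ = 8.5 + 6 + 6 + 3.5 + 2 = 26
W- = 8.5 + 10 + 3.5 + 1 + 6 = 29
(Check: W+ + W- = 55 should equal n(n+1)/2 = 55.)
Step 4: Test statistic W = min(W+, W-) = 26.
Step 5: Ties in |d|, so use the tie-corrected normal approximation.
        E[W] = n(n+1)/4 = 10*11/4 = 27.5.
        Tie groups: |d|=3 (t=2), |d|=6 (t=3), |d|=7 (t=2); sum(t^3 - t) = 36.
        Var[W] = n(n+1)(2n+1)/24 - sum(t^3-t)/48 = 2310/24 - 36/48 = 95.5.
        z = (W - E[W]) / sqrt(Var[W]) = (26 - 27.5) / 9.7724 = -0.1535.
        Two-sided p = 2*Phi(z) = 0.878009.
Step 6: alpha = 0.05. fail to reject H0.

W+ = 26, W- = 29, W = min = 26, p = 0.878009, fail to reject H0.


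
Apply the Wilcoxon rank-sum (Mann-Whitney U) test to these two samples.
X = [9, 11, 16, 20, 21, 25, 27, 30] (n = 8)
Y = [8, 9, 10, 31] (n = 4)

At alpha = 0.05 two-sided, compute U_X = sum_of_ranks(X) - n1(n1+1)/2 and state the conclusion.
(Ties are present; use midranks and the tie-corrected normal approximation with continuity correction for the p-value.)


Step 1: Combine and sort all 12 observations; assign midranks.
sorted (value, group): (8,Y), (9,X), (9,Y), (10,Y), (11,X), (16,X), (20,X), (21,X), (25,X), (27,X), (30,X), (31,Y)
ranks: 8->1, 9->2.5, 9->2.5, 10->4, 11->5, 16->6, 20->7, 21->8, 25->9, 27->10, 30->11, 31->12
Step 2: Rank sum for X: R1 = 2.5 + 5 + 6 + 7 + 8 + 9 + 10 + 11 = 58.5.
Step 3: U_X = R1 - n1(n1+1)/2 = 58.5 - 8*9/2 = 58.5 - 36 = 22.5.
       U_Y = n1*n2 - U_X = 32 - 22.5 = 9.5.
Step 4: Ties are present, so use the tie-corrected normal approximation (with continuity correction) for the p-value.
Step 5: p-value = 0.307332; compare to alpha = 0.05. fail to reject H0.

U_X = 22.5, p = 0.307332, fail to reject H0 at alpha = 0.05.


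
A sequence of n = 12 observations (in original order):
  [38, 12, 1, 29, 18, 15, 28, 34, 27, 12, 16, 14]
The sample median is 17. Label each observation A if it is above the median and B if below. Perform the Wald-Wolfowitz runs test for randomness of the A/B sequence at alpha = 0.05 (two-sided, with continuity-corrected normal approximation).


Step 1: Compute median = 17; label A = above, B = below.
Labels in order: ABBAABAAABBB  (n_A = 6, n_B = 6)
Step 2: Count runs R = 6.
Step 3: Under H0 (random ordering), E[R] = 2*n_A*n_B/(n_A+n_B) + 1 = 2*6*6/12 + 1 = 7.0000.
        Var[R] = 2*n_A*n_B*(2*n_A*n_B - n_A - n_B) / ((n_A+n_B)^2 * (n_A+n_B-1)) = 4320/1584 = 2.7273.
        SD[R] = 1.6514.
Step 4: Continuity-corrected z = (R + 0.5 - E[R]) / SD[R] = (6 + 0.5 - 7.0000) / 1.6514 = -0.3028.
Step 5: Two-sided p-value via normal approximation = 2*(1 - Phi(|z|)) = 0.762069.
Step 6: alpha = 0.05. fail to reject H0.

R = 6, z = -0.3028, p = 0.762069, fail to reject H0.


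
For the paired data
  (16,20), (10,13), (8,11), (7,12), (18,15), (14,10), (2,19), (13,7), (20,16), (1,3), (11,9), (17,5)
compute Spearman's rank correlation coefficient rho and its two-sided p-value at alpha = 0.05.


Step 1: Rank x and y separately (midranks; no ties here).
rank(x): 16->9, 10->5, 8->4, 7->3, 18->11, 14->8, 2->2, 13->7, 20->12, 1->1, 11->6, 17->10
rank(y): 20->12, 13->8, 11->6, 12->7, 15->9, 10->5, 19->11, 7->3, 16->10, 3->1, 9->4, 5->2
Step 2: d_i = R_x(i) - R_y(i); compute d_i^2.
  (9-12)^2=9, (5-8)^2=9, (4-6)^2=4, (3-7)^2=16, (11-9)^2=4, (8-5)^2=9, (2-11)^2=81, (7-3)^2=16, (12-10)^2=4, (1-1)^2=0, (6-4)^2=4, (10-2)^2=64
sum(d^2) = 220.
Step 3: rho = 1 - 6*220 / (12*(12^2 - 1)) = 1 - 1320/1716 = 0.230769.
Step 4: Under H0, t = rho * sqrt((n-2)/(1-rho^2)) = 0.7500 ~ t(10).
Step 5: Two-sided p-value from the t-distribution with 10 df = 0.470532.
Step 6: alpha = 0.05. fail to reject H0.

rho = 0.2308, p = 0.470532, fail to reject H0 at alpha = 0.05.


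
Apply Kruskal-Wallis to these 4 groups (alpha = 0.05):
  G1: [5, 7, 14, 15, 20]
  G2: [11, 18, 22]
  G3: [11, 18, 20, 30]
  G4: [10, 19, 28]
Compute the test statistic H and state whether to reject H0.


Step 1: Combine all N = 15 observations and assign midranks.
sorted (value, group, rank): (5,G1,1), (7,G1,2), (10,G4,3), (11,G2,4.5), (11,G3,4.5), (14,G1,6), (15,G1,7), (18,G2,8.5), (18,G3,8.5), (19,G4,10), (20,G1,11.5), (20,G3,11.5), (22,G2,13), (28,G4,14), (30,G3,15)
Step 2: Sum ranks within each group.
R_1 = 27.5 (n_1 = 5)
R_2 = 26 (n_2 = 3)
R_3 = 39.5 (n_3 = 4)
R_4 = 27 (n_4 = 3)
Step 3: H = 12/(N(N+1)) * sum(R_i^2/n_i) - 3(N+1)
     = 12/(15*16) * (27.5^2/5 + 26^2/3 + 39.5^2/4 + 27^2/3) - 3*16
     = 0.050000 * 1009.65 - 48
     = 2.482292.
Step 4: Ties present; correction factor C = 1 - 18/(15^3 - 15) = 0.994643. Corrected H = 2.482292 / 0.994643 = 2.495661.
Step 5: Under H0, H ~ chi^2(3); p-value = 0.476076.
Step 6: alpha = 0.05. fail to reject H0.

H = 2.4957, df = 3, p = 0.476076, fail to reject H0.


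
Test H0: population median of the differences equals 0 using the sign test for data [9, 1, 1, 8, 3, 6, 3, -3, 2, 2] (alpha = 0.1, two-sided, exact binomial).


Step 1: Discard zero differences. Original n = 10; n_eff = number of nonzero differences = 10.
Nonzero differences (with sign): +9, +1, +1, +8, +3, +6, +3, -3, +2, +2
Step 2: Count signs: positive = 9, negative = 1.
Step 3: Under H0: P(positive) = 0.5, so the number of positives S ~ Bin(10, 0.5).
Step 4: Two-sided exact p-value = sum of Bin(10,0.5) probabilities at or below the observed probability = 0.021484.
Step 5: alpha = 0.1. reject H0.

n_eff = 10, pos = 9, neg = 1, p = 0.021484, reject H0.


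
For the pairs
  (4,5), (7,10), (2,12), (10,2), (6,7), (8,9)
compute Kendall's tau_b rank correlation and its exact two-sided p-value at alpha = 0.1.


Step 1: Enumerate the 15 unordered pairs (i,j) with i<j and classify each by sign(x_j-x_i) * sign(y_j-y_i).
  (1,2):dx=+3,dy=+5->C; (1,3):dx=-2,dy=+7->D; (1,4):dx=+6,dy=-3->D; (1,5):dx=+2,dy=+2->C
  (1,6):dx=+4,dy=+4->C; (2,3):dx=-5,dy=+2->D; (2,4):dx=+3,dy=-8->D; (2,5):dx=-1,dy=-3->C
  (2,6):dx=+1,dy=-1->D; (3,4):dx=+8,dy=-10->D; (3,5):dx=+4,dy=-5->D; (3,6):dx=+6,dy=-3->D
  (4,5):dx=-4,dy=+5->D; (4,6):dx=-2,dy=+7->D; (5,6):dx=+2,dy=+2->C
Step 2: C = 5, D = 10, total pairs = 15.
Step 3: tau = (C - D)/(n(n-1)/2) = (5 - 10)/15 = -0.333333.
Step 4: Exact two-sided p-value (enumerate n! = 720 permutations of y under H0): p = 0.469444.
Step 5: alpha = 0.1. fail to reject H0.

tau_b = -0.3333 (C=5, D=10), p = 0.469444, fail to reject H0.


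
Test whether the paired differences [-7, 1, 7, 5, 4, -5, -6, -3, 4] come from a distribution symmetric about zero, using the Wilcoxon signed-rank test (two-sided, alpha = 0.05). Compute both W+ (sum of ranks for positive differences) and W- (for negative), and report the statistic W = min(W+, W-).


Step 1: Drop any zero differences (none here) and take |d_i|.
|d| = [7, 1, 7, 5, 4, 5, 6, 3, 4]
Step 2: Midrank |d_i| (ties get averaged ranks).
ranks: |7|->8.5, |1|->1, |7|->8.5, |5|->5.5, |4|->3.5, |5|->5.5, |6|->7, |3|->2, |4|->3.5
Step 3: Attach original signs; sum ranks with positive sign and with negative sign.
W+ = 1 + 8.5 + 5.5 + 3.5 + 3.5 = 22
W- = 8.5 + 5.5 + 7 + 2 = 23
(Check: W+ + W- = 45 should equal n(n+1)/2 = 45.)
Step 4: Test statistic W = min(W+, W-) = 22.
Step 5: Ties in |d|, so use the tie-corrected normal approximation.
        E[W] = n(n+1)/4 = 9*10/4 = 22.5.
        Tie groups: |d|=4 (t=2), |d|=5 (t=2), |d|=7 (t=2); sum(t^3 - t) = 18.
        Var[W] = n(n+1)(2n+1)/24 - sum(t^3-t)/48 = 1710/24 - 18/48 = 70.875.
        z = (W - E[W]) / sqrt(Var[W]) = (22 - 22.5) / 8.4187 = -0.0594.
        Two-sided p = 2*Phi(z) = 0.952640.
Step 6: alpha = 0.05. fail to reject H0.

W+ = 22, W- = 23, W = min = 22, p = 0.952640, fail to reject H0.


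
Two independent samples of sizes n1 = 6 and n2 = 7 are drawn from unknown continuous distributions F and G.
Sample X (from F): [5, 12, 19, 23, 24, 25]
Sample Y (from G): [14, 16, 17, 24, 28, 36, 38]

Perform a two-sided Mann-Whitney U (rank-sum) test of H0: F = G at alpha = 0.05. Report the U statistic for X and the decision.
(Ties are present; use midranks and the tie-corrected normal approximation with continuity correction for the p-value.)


Step 1: Combine and sort all 13 observations; assign midranks.
sorted (value, group): (5,X), (12,X), (14,Y), (16,Y), (17,Y), (19,X), (23,X), (24,X), (24,Y), (25,X), (28,Y), (36,Y), (38,Y)
ranks: 5->1, 12->2, 14->3, 16->4, 17->5, 19->6, 23->7, 24->8.5, 24->8.5, 25->10, 28->11, 36->12, 38->13
Step 2: Rank sum for X: R1 = 1 + 2 + 6 + 7 + 8.5 + 10 = 34.5.
Step 3: U_X = R1 - n1(n1+1)/2 = 34.5 - 6*7/2 = 34.5 - 21 = 13.5.
       U_Y = n1*n2 - U_X = 42 - 13.5 = 28.5.
Step 4: Ties are present, so use the tie-corrected normal approximation (with continuity correction) for the p-value.
Step 5: p-value = 0.316645; compare to alpha = 0.05. fail to reject H0.

U_X = 13.5, p = 0.316645, fail to reject H0 at alpha = 0.05.


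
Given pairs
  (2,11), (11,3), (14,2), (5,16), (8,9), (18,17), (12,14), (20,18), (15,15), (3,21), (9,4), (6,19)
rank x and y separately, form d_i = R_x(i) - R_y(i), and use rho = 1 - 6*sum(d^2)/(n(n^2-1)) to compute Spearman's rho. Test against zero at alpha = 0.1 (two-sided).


Step 1: Rank x and y separately (midranks; no ties here).
rank(x): 2->1, 11->7, 14->9, 5->3, 8->5, 18->11, 12->8, 20->12, 15->10, 3->2, 9->6, 6->4
rank(y): 11->5, 3->2, 2->1, 16->8, 9->4, 17->9, 14->6, 18->10, 15->7, 21->12, 4->3, 19->11
Step 2: d_i = R_x(i) - R_y(i); compute d_i^2.
  (1-5)^2=16, (7-2)^2=25, (9-1)^2=64, (3-8)^2=25, (5-4)^2=1, (11-9)^2=4, (8-6)^2=4, (12-10)^2=4, (10-7)^2=9, (2-12)^2=100, (6-3)^2=9, (4-11)^2=49
sum(d^2) = 310.
Step 3: rho = 1 - 6*310 / (12*(12^2 - 1)) = 1 - 1860/1716 = -0.083916.
Step 4: Under H0, t = rho * sqrt((n-2)/(1-rho^2)) = -0.2663 ~ t(10).
Step 5: Two-sided p-value from the t-distribution with 10 df = 0.795415.
Step 6: alpha = 0.1. fail to reject H0.

rho = -0.0839, p = 0.795415, fail to reject H0 at alpha = 0.1.


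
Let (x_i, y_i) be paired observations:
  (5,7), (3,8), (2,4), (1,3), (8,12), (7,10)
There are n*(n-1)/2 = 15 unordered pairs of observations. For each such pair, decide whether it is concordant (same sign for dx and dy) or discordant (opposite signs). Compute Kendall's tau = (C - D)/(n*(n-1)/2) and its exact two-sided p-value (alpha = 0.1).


Step 1: Enumerate the 15 unordered pairs (i,j) with i<j and classify each by sign(x_j-x_i) * sign(y_j-y_i).
  (1,2):dx=-2,dy=+1->D; (1,3):dx=-3,dy=-3->C; (1,4):dx=-4,dy=-4->C; (1,5):dx=+3,dy=+5->C
  (1,6):dx=+2,dy=+3->C; (2,3):dx=-1,dy=-4->C; (2,4):dx=-2,dy=-5->C; (2,5):dx=+5,dy=+4->C
  (2,6):dx=+4,dy=+2->C; (3,4):dx=-1,dy=-1->C; (3,5):dx=+6,dy=+8->C; (3,6):dx=+5,dy=+6->C
  (4,5):dx=+7,dy=+9->C; (4,6):dx=+6,dy=+7->C; (5,6):dx=-1,dy=-2->C
Step 2: C = 14, D = 1, total pairs = 15.
Step 3: tau = (C - D)/(n(n-1)/2) = (14 - 1)/15 = 0.866667.
Step 4: Exact two-sided p-value (enumerate n! = 720 permutations of y under H0): p = 0.016667.
Step 5: alpha = 0.1. reject H0.

tau_b = 0.8667 (C=14, D=1), p = 0.016667, reject H0.


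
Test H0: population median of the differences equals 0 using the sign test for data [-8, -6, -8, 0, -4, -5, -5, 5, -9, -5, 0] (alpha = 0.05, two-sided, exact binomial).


Step 1: Discard zero differences. Original n = 11; n_eff = number of nonzero differences = 9.
Nonzero differences (with sign): -8, -6, -8, -4, -5, -5, +5, -9, -5
Step 2: Count signs: positive = 1, negative = 8.
Step 3: Under H0: P(positive) = 0.5, so the number of positives S ~ Bin(9, 0.5).
Step 4: Two-sided exact p-value = sum of Bin(9,0.5) probabilities at or below the observed probability = 0.039062.
Step 5: alpha = 0.05. reject H0.

n_eff = 9, pos = 1, neg = 8, p = 0.039062, reject H0.


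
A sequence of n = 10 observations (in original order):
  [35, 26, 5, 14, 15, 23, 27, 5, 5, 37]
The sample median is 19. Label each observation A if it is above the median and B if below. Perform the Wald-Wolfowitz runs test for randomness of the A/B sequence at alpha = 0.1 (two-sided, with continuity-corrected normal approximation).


Step 1: Compute median = 19; label A = above, B = below.
Labels in order: AABBBAABBA  (n_A = 5, n_B = 5)
Step 2: Count runs R = 5.
Step 3: Under H0 (random ordering), E[R] = 2*n_A*n_B/(n_A+n_B) + 1 = 2*5*5/10 + 1 = 6.0000.
        Var[R] = 2*n_A*n_B*(2*n_A*n_B - n_A - n_B) / ((n_A+n_B)^2 * (n_A+n_B-1)) = 2000/900 = 2.2222.
        SD[R] = 1.4907.
Step 4: Continuity-corrected z = (R + 0.5 - E[R]) / SD[R] = (5 + 0.5 - 6.0000) / 1.4907 = -0.3354.
Step 5: Two-sided p-value via normal approximation = 2*(1 - Phi(|z|)) = 0.737316.
Step 6: alpha = 0.1. fail to reject H0.

R = 5, z = -0.3354, p = 0.737316, fail to reject H0.


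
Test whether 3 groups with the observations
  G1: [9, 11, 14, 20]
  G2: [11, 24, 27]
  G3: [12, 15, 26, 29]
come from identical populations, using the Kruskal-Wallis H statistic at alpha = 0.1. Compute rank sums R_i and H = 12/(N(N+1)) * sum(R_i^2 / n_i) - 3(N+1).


Step 1: Combine all N = 11 observations and assign midranks.
sorted (value, group, rank): (9,G1,1), (11,G1,2.5), (11,G2,2.5), (12,G3,4), (14,G1,5), (15,G3,6), (20,G1,7), (24,G2,8), (26,G3,9), (27,G2,10), (29,G3,11)
Step 2: Sum ranks within each group.
R_1 = 15.5 (n_1 = 4)
R_2 = 20.5 (n_2 = 3)
R_3 = 30 (n_3 = 4)
Step 3: H = 12/(N(N+1)) * sum(R_i^2/n_i) - 3(N+1)
     = 12/(11*12) * (15.5^2/4 + 20.5^2/3 + 30^2/4) - 3*12
     = 0.090909 * 425.146 - 36
     = 2.649621.
Step 4: Ties present; correction factor C = 1 - 6/(11^3 - 11) = 0.995455. Corrected H = 2.649621 / 0.995455 = 2.661720.
Step 5: Under H0, H ~ chi^2(2); p-value = 0.264250.
Step 6: alpha = 0.1. fail to reject H0.

H = 2.6617, df = 2, p = 0.264250, fail to reject H0.
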